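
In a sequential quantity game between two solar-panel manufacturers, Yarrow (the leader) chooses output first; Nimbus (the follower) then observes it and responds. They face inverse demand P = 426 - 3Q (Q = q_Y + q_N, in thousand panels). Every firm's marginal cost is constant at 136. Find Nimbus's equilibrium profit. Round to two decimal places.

1752.08

Solve by backward induction. Given q_Y, the follower Nimbus maximises π_N = (426 - 3q_Y - 3q_N)q_N - 136q_N.
Setting the follower's marginal profit to zero, 290 - 3q_Y - 6q_N = 0, i.e. q_N = (290 - 3q_Y)/6.
The leader anticipates this reaction. Substituting into P = 426 - 3Q gives P = 281 - (3/2)q_Y, so π_Y = (281 - (3/2)q_Y)q_Y - 136q_Y.
Maximising: ∂π_Y/∂q_Y = 145 - 3q_Y = 0, giving q_Y = 145/3.
Then q_N = (290 - 3·(145/3))/6 = 145/6.
Price P = 426 - 3·(145/2) = 417/2.
Nimbus's profit: (417/2 - 136)·(145/6) = 1752.0833.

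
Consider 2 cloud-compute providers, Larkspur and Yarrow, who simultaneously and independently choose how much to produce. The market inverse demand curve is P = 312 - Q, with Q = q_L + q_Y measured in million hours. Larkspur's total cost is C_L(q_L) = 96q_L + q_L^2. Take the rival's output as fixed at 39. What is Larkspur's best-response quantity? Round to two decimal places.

With the rival's output fixed at 39, Larkspur's profit is π_L = (312 - 39 - q_L)q_L - (96q_L + q_L²) = (273 - q_L)q_L - (96q_L + q_L²).
∂π_L/∂q_L = 177 - 4q_L = 0, so q_L = 177/4.

44.25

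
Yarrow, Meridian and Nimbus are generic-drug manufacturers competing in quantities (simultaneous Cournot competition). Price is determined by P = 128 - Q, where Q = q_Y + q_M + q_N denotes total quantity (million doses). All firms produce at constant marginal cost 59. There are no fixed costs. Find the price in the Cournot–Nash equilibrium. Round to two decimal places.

76.25

A representative firm's profit is π_i = q_i(128 - Q) - 59q_i.
Setting ∂π_i/∂q_i = 0 with rivals' quantities fixed: 69 - 2q_i - Σ_{j≠i} q_j = 0.
By symmetry each firm produces the same amount; substituting Σ_{j≠i} q_j = 2q_i yields q_i = 69/4.
Total output Q = 207/4, so price P = 128 - 207/4 = 305/4.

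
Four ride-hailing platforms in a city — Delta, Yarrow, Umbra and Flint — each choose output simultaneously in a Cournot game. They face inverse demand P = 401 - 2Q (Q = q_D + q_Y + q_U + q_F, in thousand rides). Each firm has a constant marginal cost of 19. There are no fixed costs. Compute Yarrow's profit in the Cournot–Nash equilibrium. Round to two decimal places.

Each firm earns π_i = (401 - 2Q)q_i - 19q_i.
Setting ∂π_i/∂q_i = 0 with rivals' quantities fixed: 382 - 4q_i - 2·Σ_{j≠i} q_j = 0.
With identical firms every q_j equals q_i, so Σ_{j≠i} q_j = 3q_i and 382 = 10q_i, giving q_i = 191/5.
Price P = 401 - 2·(764/5) = 477/5.
Yarrow's profit: (477/5 - 19)·(191/5) = 2918.4800.

2918.48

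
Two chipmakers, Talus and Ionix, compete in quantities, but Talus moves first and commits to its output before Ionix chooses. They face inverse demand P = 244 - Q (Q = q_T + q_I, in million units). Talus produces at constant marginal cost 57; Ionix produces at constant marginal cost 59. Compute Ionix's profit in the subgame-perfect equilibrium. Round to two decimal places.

2047.56

The follower Ionix best-responds to any q_T: π_I = (244 - Q)q_I - 59q_I.
∂π_I/∂q_I = 185 - q_T - 2q_I = 0 gives the reaction function q_I = (185 - q_T)/2.
The leader anticipates this reaction. Substituting into P = 244 - Q gives P = 303/2 - (1/2)q_T, so π_T = (303/2 - (1/2)q_T)q_T - 57q_T.
Leader FOC: 189/2 - q_T = 0, so q_T = 189/2.
Then q_I = (185 - 189/2)/2 = 181/4.
Price P = 244 - 559/4 = 417/4.
Ionix's profit: (417/4 - 59)·(181/4) = 2047.5625.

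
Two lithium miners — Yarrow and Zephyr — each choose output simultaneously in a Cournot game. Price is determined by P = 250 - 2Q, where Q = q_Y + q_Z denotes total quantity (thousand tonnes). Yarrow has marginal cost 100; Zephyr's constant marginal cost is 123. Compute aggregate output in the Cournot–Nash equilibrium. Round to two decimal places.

Yarrow's profit: π_Y = (250 - 2Q)q_Y - (100q_Y). Setting ∂π_Y/∂q_Y = 0: 150 - 4q_Y - 2(q_Z) = 0.
Zephyr's profit: π_Z = (250 - 2Q)q_Z - (123q_Z). Setting ∂π_Z/∂q_Z = 0: 127 - 4q_Z - 2(q_Y) = 0.
Best responses: q_Y = (150 - 2q_Z)/4, q_Z = (127 - 2q_Y)/4.
Substituting one into the other gives q_Y = 173/6 and q_Z = 52/3.
Total output Q = 173/6 + 52/3 = 277/6.

46.17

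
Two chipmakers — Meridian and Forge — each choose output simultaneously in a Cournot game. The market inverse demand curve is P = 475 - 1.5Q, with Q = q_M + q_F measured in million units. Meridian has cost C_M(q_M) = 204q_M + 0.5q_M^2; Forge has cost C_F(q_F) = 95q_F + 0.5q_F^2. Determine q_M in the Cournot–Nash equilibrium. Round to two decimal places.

37.38

Meridian's profit: π_M = (475 - 1.5Q)q_M - (204q_M + (1/2)q_M²). Setting ∂π_M/∂q_M = 0: 271 - 4q_M - (3/2)(q_F) = 0.
Forge's first-order condition: 380 - 4q_F - (3/2)(q_M) = 0.
So q_M = (271 - (3/2)q_F)/4 and q_F = (380 - (3/2)q_M)/4.
Solving the pair: q_M = 37.3818, q_F = 80.9818.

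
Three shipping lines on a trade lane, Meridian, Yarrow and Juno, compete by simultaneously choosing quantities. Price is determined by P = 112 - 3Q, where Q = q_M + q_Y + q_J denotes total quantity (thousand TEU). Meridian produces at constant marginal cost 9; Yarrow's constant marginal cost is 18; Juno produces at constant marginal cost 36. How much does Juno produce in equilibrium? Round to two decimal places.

2.58

Meridian's profit: π_M = (112 - 3Q)q_M - (9q_M). Setting ∂π_M/∂q_M = 0: 103 - 6q_M - 3(q_Y + q_J) = 0.
Yarrow's first-order condition: 94 - 6q_Y - 3(q_M + q_J) = 0.
Juno's profit: π_J = (112 - 3Q)q_J - (36q_J). Setting ∂π_J/∂q_J = 0: 76 - 6q_J - 3(q_M + q_Y) = 0.
Summing all 3 equations gives 273 − 12Q = 0, hence Q = 91/4.
Back-substituting: q_M = (103 − 273/4)/3 = 139/12, q_Y = (94 − 273/4)/3 = 103/12, q_J = (76 − 273/4)/3 = 31/12.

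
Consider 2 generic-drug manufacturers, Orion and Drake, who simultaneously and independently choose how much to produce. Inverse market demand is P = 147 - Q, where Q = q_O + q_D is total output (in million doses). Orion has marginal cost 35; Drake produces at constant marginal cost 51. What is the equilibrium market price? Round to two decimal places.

77.67

Orion's profit: π_O = (147 - Q)q_O - (35q_O). Setting ∂π_O/∂q_O = 0: 112 - 2q_O - (q_D) = 0.
Drake's profit: π_D = (147 - Q)q_D - (51q_D). Setting ∂π_D/∂q_D = 0: 96 - 2q_D - (q_O) = 0.
So q_O = (112 - q_D)/2 and q_D = (96 - q_O)/2.
Substituting one into the other gives q_O = 128/3 and q_D = 80/3.
Total output Q = 208/3, so price P = 147 - 208/3 = 233/3.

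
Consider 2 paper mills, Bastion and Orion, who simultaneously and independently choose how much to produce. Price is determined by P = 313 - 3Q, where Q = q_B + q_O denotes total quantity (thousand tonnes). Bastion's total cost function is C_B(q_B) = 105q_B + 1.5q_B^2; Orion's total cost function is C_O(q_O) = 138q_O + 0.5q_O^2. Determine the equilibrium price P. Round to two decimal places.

Bastion's profit: π_B = (313 - 3Q)q_B - (105q_B + (3/2)q_B²). Setting ∂π_B/∂q_B = 0: 208 - 9q_B - 3(q_O) = 0.
Orion's first-order condition: 175 - 7q_O - 3(q_B) = 0.
Best responses: q_B = (208 - 3q_O)/9, q_O = (175 - 3q_B)/7.
Solving the pair: q_B = 931/54, q_O = 317/18.
Total output Q = 941/27, so price P = 313 - 3·(941/27) = 1876/9.

208.44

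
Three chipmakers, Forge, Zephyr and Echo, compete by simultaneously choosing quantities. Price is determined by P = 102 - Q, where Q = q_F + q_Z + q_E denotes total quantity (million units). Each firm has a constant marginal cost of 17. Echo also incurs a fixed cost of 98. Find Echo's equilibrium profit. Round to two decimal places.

353.56

Each firm earns π_i = (102 - Q)q_i - 17q_i.
Setting ∂π_i/∂q_i = 0 with rivals' quantities fixed: 85 - 2q_i - Σ_{j≠i} q_j = 0.
With identical firms every q_j equals q_i, so Σ_{j≠i} q_j = 2q_i and 85 = 4q_i, giving q_i = 85/4.
Price P = 102 - 255/4 = 153/4.
Echo's profit: (153/4 - 17)·(85/4) - 98 = 353.5625.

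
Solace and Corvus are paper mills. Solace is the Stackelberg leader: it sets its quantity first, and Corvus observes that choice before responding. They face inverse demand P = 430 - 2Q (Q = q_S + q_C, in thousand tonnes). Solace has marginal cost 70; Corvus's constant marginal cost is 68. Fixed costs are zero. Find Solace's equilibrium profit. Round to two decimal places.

8010.25

The follower Corvus best-responds to any q_S: π_C = (430 - 2Q)q_C - 68q_C.
∂π_C/∂q_C = 362 - 2q_S - 4q_C = 0 gives the reaction function q_C = (362 - 2q_S)/4.
The leader anticipates this reaction. Substituting into P = 430 - 2Q gives P = 249 - q_S, so π_S = (249 - q_S)q_S - 70q_S.
Maximising: ∂π_S/∂q_S = 179 - 2q_S = 0, giving q_S = 179/2.
Then q_C = (362 - 2·(179/2))/4 = 183/4.
Price P = 430 - 2·(541/4) = 319/2.
Solace's profit: (319/2 - 70)·(179/2) = 8010.2500.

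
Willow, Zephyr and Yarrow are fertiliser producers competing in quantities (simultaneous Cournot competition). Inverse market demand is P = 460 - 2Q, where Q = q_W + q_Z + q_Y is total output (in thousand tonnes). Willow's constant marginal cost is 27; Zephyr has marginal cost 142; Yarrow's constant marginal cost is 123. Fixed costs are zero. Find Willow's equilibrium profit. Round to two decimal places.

Willow's profit: π_W = (460 - 2Q)q_W - (27q_W). Setting ∂π_W/∂q_W = 0: 433 - 4q_W - 2(q_Z + q_Y) = 0.
Zephyr's first-order condition: 318 - 4q_Z - 2(q_W + q_Y) = 0.
Yarrow's first-order condition: 337 - 4q_Y - 2(q_W + q_Z) = 0.
Summing all 3 equations gives 1088 − 8Q = 0, hence Q = 136.
Back-substituting: q_W = (433 − 272)/2 = 161/2, q_Z = (318 − 272)/2 = 23, q_Y = (337 − 272)/2 = 65/2.
Price P = 460 - 2·136 = 188.
Willow's profit: (188 - 27)·(161/2) = 12960.5000.

12960.50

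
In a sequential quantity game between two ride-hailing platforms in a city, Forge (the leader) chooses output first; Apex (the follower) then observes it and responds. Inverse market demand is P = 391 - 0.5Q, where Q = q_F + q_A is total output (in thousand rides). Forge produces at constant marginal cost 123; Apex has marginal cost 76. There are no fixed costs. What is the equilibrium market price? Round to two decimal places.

Solve by backward induction. Given q_F, the follower Apex maximises π_A = (391 - (1/2)q_F - (1/2)q_A)q_A - 76q_A.
∂π_A/∂q_A = 315 - (1/2)q_F - q_A = 0 gives the reaction function q_A = (315 - (1/2)q_F).
The leader anticipates this reaction. Substituting into P = 391 - 0.5Q gives P = 467/2 - (1/4)q_F, so π_F = (467/2 - (1/4)q_F)q_F - 123q_F.
Maximising: ∂π_F/∂q_F = 221/2 - (1/2)q_F = 0, giving q_F = 221.
Then q_A = (315 - (1/2)·221) = 409/2.
Total output Q = 851/2, so price P = 391 - (1/2)·(851/2) = 713/4.

178.25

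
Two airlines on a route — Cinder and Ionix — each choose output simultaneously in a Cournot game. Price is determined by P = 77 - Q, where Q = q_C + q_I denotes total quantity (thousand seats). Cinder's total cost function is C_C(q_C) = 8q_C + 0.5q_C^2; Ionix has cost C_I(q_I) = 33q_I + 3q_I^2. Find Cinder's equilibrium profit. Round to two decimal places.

731.75

Cinder's profit: π_C = (77 - Q)q_C - (8q_C + (1/2)q_C²). Setting ∂π_C/∂q_C = 0: 69 - 3q_C - (q_I) = 0.
Ionix's first-order condition: 44 - 8q_I - (q_C) = 0.
Rearranging gives the reaction functions q_C = (69 - q_I)/3 and q_I = (44 - q_C)/8.
Solving the pair: q_C = 508/23, q_I = 63/23.
Price P = 77 - 571/23 = 1200/23.
Cinder's profit: (1200/23)·(508/23) - 8·(508/23) - (1/2)(508/23)² = 731.7505.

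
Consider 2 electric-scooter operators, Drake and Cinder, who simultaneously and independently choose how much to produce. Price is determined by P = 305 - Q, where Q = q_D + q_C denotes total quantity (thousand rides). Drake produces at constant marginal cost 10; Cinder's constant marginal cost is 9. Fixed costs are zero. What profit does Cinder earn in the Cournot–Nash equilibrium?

9801

Drake's profit: π_D = (305 - Q)q_D - (10q_D). Setting ∂π_D/∂q_D = 0: 295 - 2q_D - (q_C) = 0.
Cinder's profit: π_C = (305 - Q)q_C - (9q_C). Setting ∂π_C/∂q_C = 0: 296 - 2q_C - (q_D) = 0.
Best responses: q_D = (295 - q_C)/2, q_C = (296 - q_D)/2.
Substituting one into the other gives q_D = 98 and q_C = 99.
Price P = 305 - 197 = 108.
Cinder's profit: (108 - 9)·99 = 9801.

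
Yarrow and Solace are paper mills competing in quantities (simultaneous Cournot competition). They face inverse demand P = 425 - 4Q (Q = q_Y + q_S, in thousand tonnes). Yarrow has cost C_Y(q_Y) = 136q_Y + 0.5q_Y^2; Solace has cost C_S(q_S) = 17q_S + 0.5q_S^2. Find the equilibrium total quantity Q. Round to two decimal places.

53.62

Yarrow's profit: π_Y = (425 - 4Q)q_Y - (136q_Y + (1/2)q_Y²). Setting ∂π_Y/∂q_Y = 0: 289 - 9q_Y - 4(q_S) = 0.
Solace's profit: π_S = (425 - 4Q)q_S - (17q_S + (1/2)q_S²). Setting ∂π_S/∂q_S = 0: 408 - 9q_S - 4(q_Y) = 0.
So q_Y = (289 - 4q_S)/9 and q_S = (408 - 4q_Y)/9.
Substituting one into the other gives q_Y = 969/65 and q_S = 38.7077.
Total output Q = 969/65 + 38.7077 = 697/13.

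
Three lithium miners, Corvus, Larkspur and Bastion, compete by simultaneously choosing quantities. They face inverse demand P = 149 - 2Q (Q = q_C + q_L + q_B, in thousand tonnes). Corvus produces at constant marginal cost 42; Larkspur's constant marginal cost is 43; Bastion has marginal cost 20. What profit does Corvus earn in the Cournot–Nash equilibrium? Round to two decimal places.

Corvus's profit: π_C = (149 - 2Q)q_C - (42q_C). Setting ∂π_C/∂q_C = 0: 107 - 4q_C - 2(q_L + q_B) = 0.
Larkspur's profit: π_L = (149 - 2Q)q_L - (43q_L). Setting ∂π_L/∂q_L = 0: 106 - 4q_L - 2(q_C + q_B) = 0.
Bastion's profit: π_B = (149 - 2Q)q_B - (20q_B). Setting ∂π_B/∂q_B = 0: 129 - 4q_B - 2(q_C + q_L) = 0.
Adding the 3 conditions: 342 − 4Q − 4Q = 0, i.e. Q = 171/4.
Back-substituting: q_C = (107 − 171/2)/2 = 43/4, q_L = (106 − 171/2)/2 = 41/4, q_B = (129 − 171/2)/2 = 87/4.
Price P = 149 - 2·(171/4) = 127/2.
Corvus's profit: (127/2 - 42)·(43/4) = 1849/8.

231.13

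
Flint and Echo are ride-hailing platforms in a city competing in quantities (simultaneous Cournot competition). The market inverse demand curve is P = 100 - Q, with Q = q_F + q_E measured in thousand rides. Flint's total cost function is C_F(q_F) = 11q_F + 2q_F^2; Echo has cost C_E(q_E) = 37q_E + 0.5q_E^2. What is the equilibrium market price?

Flint's profit: π_F = (100 - Q)q_F - (11q_F + 2q_F²). Setting ∂π_F/∂q_F = 0: 89 - 6q_F - (q_E) = 0.
Echo's first-order condition: 63 - 3q_E - (q_F) = 0.
Best responses: q_F = (89 - q_E)/6, q_E = (63 - q_F)/3.
Substituting one into the other gives q_F = 12 and q_E = 17.
Total output Q = 29, so price P = 100 - 29 = 71.

71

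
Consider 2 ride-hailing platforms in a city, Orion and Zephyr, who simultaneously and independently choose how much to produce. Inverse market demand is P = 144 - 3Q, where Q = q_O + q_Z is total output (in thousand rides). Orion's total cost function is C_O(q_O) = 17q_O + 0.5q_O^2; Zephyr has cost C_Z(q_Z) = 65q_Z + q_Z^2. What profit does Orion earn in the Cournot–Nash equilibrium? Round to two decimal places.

961.50

Orion's profit: π_O = (144 - 3Q)q_O - (17q_O + (1/2)q_O²). Setting ∂π_O/∂q_O = 0: 127 - 7q_O - 3(q_Z) = 0.
Zephyr's first-order condition: 79 - 8q_Z - 3(q_O) = 0.
Rearranging gives the reaction functions q_O = (127 - 3q_Z)/7 and q_Z = (79 - 3q_O)/8.
Solving the pair: q_O = 779/47, q_Z = 172/47.
Price P = 144 - 3·(951/47) = 83.2979.
Orion's profit: 83.2979·(779/47) - 17·(779/47) - (1/2)(779/47)² = 961.4955.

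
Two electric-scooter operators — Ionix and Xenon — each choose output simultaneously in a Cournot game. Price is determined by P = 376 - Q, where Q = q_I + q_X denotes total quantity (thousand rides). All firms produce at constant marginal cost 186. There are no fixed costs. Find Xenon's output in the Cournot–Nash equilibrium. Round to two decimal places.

Each firm earns π_i = (376 - Q)q_i - 186q_i.
First-order condition (treating rivals' output as given): 190 - 2q_i - q_j = 0.
With identical firms every q_j equals q_i, so q_j = q_i and 190 = 3q_i, giving q_i = 190/3.

63.33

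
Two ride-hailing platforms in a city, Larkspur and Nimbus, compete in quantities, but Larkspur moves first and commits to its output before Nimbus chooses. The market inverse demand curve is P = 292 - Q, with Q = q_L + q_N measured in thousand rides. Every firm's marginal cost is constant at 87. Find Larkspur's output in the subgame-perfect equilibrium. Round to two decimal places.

102.50

The follower Nimbus best-responds to any q_L: π_N = (292 - Q)q_N - 87q_N.
Follower FOC: 205 - q_L - 2q_N = 0, so q_N(q_L) = (205 - q_L)/2.
The leader anticipates this reaction. Substituting into P = 292 - Q gives P = 379/2 - (1/2)q_L, so π_L = (379/2 - (1/2)q_L)q_L - 87q_L.
Maximising: ∂π_L/∂q_L = 205/2 - q_L = 0, giving q_L = 205/2.
Then q_N = (205 - 205/2)/2 = 205/4.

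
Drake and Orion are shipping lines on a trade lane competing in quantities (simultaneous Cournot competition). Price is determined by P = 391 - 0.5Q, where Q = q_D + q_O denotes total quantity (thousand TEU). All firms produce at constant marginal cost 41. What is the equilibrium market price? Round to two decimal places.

Each firm earns π_i = (391 - 0.5Q)q_i - 41q_i.
Setting ∂π_i/∂q_i = 0 with rivals' quantities fixed: 350 - q_i - (1/2)q_j = 0.
By symmetry each firm produces the same amount; substituting q_j = q_i yields q_i = 350/(3/2) = 700/3.
Total output Q = 1400/3, so price P = 391 - (1/2)·(1400/3) = 473/3.

157.67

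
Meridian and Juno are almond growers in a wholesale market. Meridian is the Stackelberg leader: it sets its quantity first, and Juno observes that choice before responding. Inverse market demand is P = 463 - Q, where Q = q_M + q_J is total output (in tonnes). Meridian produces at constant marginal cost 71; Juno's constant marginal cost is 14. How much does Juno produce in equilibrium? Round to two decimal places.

Solve by backward induction. Given q_M, the follower Juno maximises π_J = (463 - q_M - q_J)q_J - 14q_J.
Follower FOC: 449 - q_M - 2q_J = 0, so q_J(q_M) = (449 - q_M)/2.
Meridian substitutes q_J(q_M) into its own profit: π_M = q_M(463 - q_M - (449 - q_M)/2) - 71q_M = (477/2 - (1/2)q_M)q_M - 71q_M.
The leader's first-order condition 335/2 - q_M = 0 yields q_M = 335/2.
Then q_J = (449 - 335/2)/2 = 563/4.

140.75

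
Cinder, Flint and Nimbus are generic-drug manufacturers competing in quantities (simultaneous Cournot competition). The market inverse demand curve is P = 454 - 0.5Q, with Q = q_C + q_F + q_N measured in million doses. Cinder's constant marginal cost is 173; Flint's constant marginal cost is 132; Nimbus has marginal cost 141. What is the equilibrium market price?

Cinder's profit: π_C = (454 - 0.5Q)q_C - (173q_C). Setting ∂π_C/∂q_C = 0: 281 - q_C - (1/2)(q_F + q_N) = 0.
Flint's first-order condition: 322 - q_F - (1/2)(q_C + q_N) = 0.
Nimbus's first-order condition: 313 - q_N - (1/2)(q_C + q_F) = 0.
Summing all 3 equations gives 916 − 2Q = 0, hence Q = 458.
Back-substituting: q_C = (281 − 229)/(1/2) = 104, q_F = (322 − 229)/(1/2) = 186, q_N = (313 − 229)/(1/2) = 168.
Total output Q = 458, so price P = 454 - (1/2)·458 = 225.

225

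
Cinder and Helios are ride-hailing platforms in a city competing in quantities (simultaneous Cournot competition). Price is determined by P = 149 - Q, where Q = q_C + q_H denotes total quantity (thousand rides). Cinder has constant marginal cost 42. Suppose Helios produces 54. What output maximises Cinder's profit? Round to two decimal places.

With the rival's output fixed at 54, Cinder's profit is π_C = (149 - 54 - q_C)q_C - (42q_C) = (95 - q_C)q_C - (42q_C).
∂π_C/∂q_C = 53 - 2q_C = 0, so q_C = 53/2.

26.50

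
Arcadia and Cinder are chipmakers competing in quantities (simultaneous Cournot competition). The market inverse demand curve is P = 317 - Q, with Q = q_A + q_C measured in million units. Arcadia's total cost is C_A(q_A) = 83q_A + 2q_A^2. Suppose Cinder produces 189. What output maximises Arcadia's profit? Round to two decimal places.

With the rival's output fixed at 189, Arcadia's profit is π_A = (317 - 189 - q_A)q_A - (83q_A + 2q_A²) = (128 - q_A)q_A - (83q_A + 2q_A²).
∂π_A/∂q_A = 45 - 6q_A = 0, so q_A = 15/2.

7.50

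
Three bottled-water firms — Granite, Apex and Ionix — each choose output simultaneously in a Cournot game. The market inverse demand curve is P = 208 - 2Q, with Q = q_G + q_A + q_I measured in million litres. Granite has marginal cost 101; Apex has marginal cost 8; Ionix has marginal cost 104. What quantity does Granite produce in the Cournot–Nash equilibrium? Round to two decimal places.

2.13

Granite's profit: π_G = (208 - 2Q)q_G - (101q_G). Setting ∂π_G/∂q_G = 0: 107 - 4q_G - 2(q_A + q_I) = 0.
Apex's profit: π_A = (208 - 2Q)q_A - (8q_A). Setting ∂π_A/∂q_A = 0: 200 - 4q_A - 2(q_G + q_I) = 0.
Ionix's profit: π_I = (208 - 2Q)q_I - (104q_I). Setting ∂π_I/∂q_I = 0: 104 - 4q_I - 2(q_G + q_A) = 0.
Summing all 3 equations gives 411 − 8Q = 0, hence Q = 411/8.
Back-substituting: q_G = (107 − 411/4)/2 = 17/8, q_A = (200 − 411/4)/2 = 389/8, q_I = (104 − 411/4)/2 = 5/8.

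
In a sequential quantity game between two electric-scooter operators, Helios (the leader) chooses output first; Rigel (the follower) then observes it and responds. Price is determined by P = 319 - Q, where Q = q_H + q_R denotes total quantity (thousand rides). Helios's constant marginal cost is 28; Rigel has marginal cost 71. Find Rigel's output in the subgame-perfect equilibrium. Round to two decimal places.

40.50

The follower Rigel best-responds to any q_H: π_R = (319 - Q)q_R - 71q_R.
Follower FOC: 248 - q_H - 2q_R = 0, so q_R(q_H) = (248 - q_H)/2.
Helios substitutes q_R(q_H) into its own profit: π_H = q_H(319 - q_H - (248 - q_H)/2) - 28q_H = (195 - (1/2)q_H)q_H - 28q_H.
Maximising: ∂π_H/∂q_H = 167 - q_H = 0, giving q_H = 167.
Then q_R = (248 - 167)/2 = 81/2.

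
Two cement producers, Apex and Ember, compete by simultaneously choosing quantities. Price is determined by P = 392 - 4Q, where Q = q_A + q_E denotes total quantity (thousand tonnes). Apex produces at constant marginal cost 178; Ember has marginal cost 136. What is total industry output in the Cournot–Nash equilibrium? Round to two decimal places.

Apex's profit: π_A = (392 - 4Q)q_A - (178q_A). Setting ∂π_A/∂q_A = 0: 214 - 8q_A - 4(q_E) = 0.
Ember's first-order condition: 256 - 8q_E - 4(q_A) = 0.
So q_A = (214 - 4q_E)/8 and q_E = (256 - 4q_A)/8.
Substituting one into the other gives q_A = 43/3 and q_E = 149/6.
Total output Q = 43/3 + 149/6 = 235/6.

39.17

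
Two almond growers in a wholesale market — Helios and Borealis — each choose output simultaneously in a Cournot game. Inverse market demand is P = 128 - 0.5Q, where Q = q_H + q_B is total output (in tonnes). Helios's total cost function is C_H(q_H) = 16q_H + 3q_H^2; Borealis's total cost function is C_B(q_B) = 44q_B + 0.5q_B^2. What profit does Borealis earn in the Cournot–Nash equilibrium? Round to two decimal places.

1496.99

Helios's profit: π_H = (128 - 0.5Q)q_H - (16q_H + 3q_H²). Setting ∂π_H/∂q_H = 0: 112 - 7q_H - (1/2)(q_B) = 0.
Borealis's first-order condition: 84 - 2q_B - (1/2)(q_H) = 0.
So q_H = (112 - (1/2)q_B)/7 and q_B = (84 - (1/2)q_H)/2.
Solving the pair: q_H = 728/55, q_B = 38.6909.
Price P = 128 - (1/2)·51.9273 = 102.0364.
Borealis's profit: 102.0364·38.6909 - 44·38.6909 - (1/2)·38.6909² = 1496.9864.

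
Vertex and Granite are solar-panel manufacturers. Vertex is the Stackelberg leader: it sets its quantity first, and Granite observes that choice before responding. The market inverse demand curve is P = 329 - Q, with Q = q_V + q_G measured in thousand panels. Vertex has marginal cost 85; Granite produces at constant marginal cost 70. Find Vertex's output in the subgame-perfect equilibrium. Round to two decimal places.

The follower Granite best-responds to any q_V: π_G = (329 - Q)q_G - 70q_G.
∂π_G/∂q_G = 259 - q_V - 2q_G = 0 gives the reaction function q_G = (259 - q_V)/2.
The leader anticipates this reaction. Substituting into P = 329 - Q gives P = 399/2 - (1/2)q_V, so π_V = (399/2 - (1/2)q_V)q_V - 85q_V.
Leader FOC: 229/2 - q_V = 0, so q_V = 229/2.
Then q_G = (259 - 229/2)/2 = 289/4.

114.50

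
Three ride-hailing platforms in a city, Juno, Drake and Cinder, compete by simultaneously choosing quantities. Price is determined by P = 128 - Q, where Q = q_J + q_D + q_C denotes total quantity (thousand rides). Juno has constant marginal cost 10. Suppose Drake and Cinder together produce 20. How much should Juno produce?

49

With rivals' combined output fixed at 20, Juno's profit is π_J = (128 - 20 - q_J)q_J - (10q_J) = (108 - q_J)q_J - (10q_J).
∂π_J/∂q_J = 98 - 2q_J = 0, so q_J = 49.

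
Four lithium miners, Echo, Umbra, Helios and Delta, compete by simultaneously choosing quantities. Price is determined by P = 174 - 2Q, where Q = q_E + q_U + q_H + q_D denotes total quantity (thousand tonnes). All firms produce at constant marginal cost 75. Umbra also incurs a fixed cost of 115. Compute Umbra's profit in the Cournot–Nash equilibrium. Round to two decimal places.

81.02

Each firm earns π_i = (174 - 2Q)q_i - 75q_i.
First-order condition (treating rivals' output as given): 99 - 4q_i - 2·Σ_{j≠i} q_j = 0.
With identical firms every q_j equals q_i, so Σ_{j≠i} q_j = 3q_i and 99 = 10q_i, giving q_i = 99/10.
Price P = 174 - 2·(198/5) = 474/5.
Umbra's profit: (474/5 - 75)·(99/10) - 115 = 81.0200.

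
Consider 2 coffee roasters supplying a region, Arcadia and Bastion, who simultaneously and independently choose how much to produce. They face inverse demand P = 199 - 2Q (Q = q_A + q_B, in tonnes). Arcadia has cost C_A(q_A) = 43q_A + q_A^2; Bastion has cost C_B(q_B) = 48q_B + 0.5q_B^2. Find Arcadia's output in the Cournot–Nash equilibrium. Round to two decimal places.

Arcadia's profit: π_A = (199 - 2Q)q_A - (43q_A + q_A²). Setting ∂π_A/∂q_A = 0: 156 - 6q_A - 2(q_B) = 0.
Bastion's profit: π_B = (199 - 2Q)q_B - (48q_B + (1/2)q_B²). Setting ∂π_B/∂q_B = 0: 151 - 5q_B - 2(q_A) = 0.
Rearranging gives the reaction functions q_A = (156 - 2q_B)/6 and q_B = (151 - 2q_A)/5.
Substituting one into the other gives q_A = 239/13 and q_B = 297/13.

18.38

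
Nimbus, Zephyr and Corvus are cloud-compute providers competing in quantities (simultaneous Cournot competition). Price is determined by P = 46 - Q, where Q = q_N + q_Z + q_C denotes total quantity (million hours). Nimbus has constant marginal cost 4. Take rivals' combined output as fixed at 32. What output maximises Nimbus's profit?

With rivals' combined output fixed at 32, Nimbus's profit is π_N = (46 - 32 - q_N)q_N - (4q_N) = (14 - q_N)q_N - (4q_N).
∂π_N/∂q_N = 10 - 2q_N = 0, so q_N = 5.

5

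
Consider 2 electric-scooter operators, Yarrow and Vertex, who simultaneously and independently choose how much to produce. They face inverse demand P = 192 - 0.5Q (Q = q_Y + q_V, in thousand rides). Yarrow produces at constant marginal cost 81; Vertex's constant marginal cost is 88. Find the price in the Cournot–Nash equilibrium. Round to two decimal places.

Yarrow's profit: π_Y = (192 - 0.5Q)q_Y - (81q_Y). Setting ∂π_Y/∂q_Y = 0: 111 - q_Y - (1/2)(q_V) = 0.
Vertex's profit: π_V = (192 - 0.5Q)q_V - (88q_V). Setting ∂π_V/∂q_V = 0: 104 - q_V - (1/2)(q_Y) = 0.
Rearranging gives the reaction functions q_Y = (111 - (1/2)q_V) and q_V = (104 - (1/2)q_Y).
Substituting one into the other gives q_Y = 236/3 and q_V = 194/3.
Total output Q = 430/3, so price P = 192 - (1/2)·(430/3) = 361/3.

120.33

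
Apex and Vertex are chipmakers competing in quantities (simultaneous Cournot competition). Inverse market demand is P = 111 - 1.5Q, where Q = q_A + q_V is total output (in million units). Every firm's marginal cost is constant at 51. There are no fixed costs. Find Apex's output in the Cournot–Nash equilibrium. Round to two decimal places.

Each firm earns π_i = (111 - 1.5Q)q_i - 51q_i.
First-order condition (treating rivals' output as given): 60 - 3q_i - (3/2)q_j = 0.
With identical firms every q_j equals q_i, so q_j = q_i and 60 = (9/2)q_i, giving q_i = 40/3.

13.33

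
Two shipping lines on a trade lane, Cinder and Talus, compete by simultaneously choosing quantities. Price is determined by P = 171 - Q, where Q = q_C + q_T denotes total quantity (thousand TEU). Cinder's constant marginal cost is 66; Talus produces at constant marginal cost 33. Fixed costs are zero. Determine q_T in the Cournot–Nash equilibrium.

57

Cinder's profit: π_C = (171 - Q)q_C - (66q_C). Setting ∂π_C/∂q_C = 0: 105 - 2q_C - (q_T) = 0.
Talus's profit: π_T = (171 - Q)q_T - (33q_T). Setting ∂π_T/∂q_T = 0: 138 - 2q_T - (q_C) = 0.
Best responses: q_C = (105 - q_T)/2, q_T = (138 - q_C)/2.
Substituting one into the other gives q_C = 24 and q_T = 57.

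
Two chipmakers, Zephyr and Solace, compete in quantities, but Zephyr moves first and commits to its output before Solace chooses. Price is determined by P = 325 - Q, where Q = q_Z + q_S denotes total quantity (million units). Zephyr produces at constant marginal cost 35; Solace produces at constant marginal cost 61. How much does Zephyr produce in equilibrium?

The follower Solace best-responds to any q_Z: π_S = (325 - Q)q_S - 61q_S.
Setting the follower's marginal profit to zero, 264 - q_Z - 2q_S = 0, i.e. q_S = (264 - q_Z)/2.
The leader anticipates this reaction. Substituting into P = 325 - Q gives P = 193 - (1/2)q_Z, so π_Z = (193 - (1/2)q_Z)q_Z - 35q_Z.
Leader FOC: 158 - q_Z = 0, so q_Z = 158.
Then q_S = (264 - 158)/2 = 53.

158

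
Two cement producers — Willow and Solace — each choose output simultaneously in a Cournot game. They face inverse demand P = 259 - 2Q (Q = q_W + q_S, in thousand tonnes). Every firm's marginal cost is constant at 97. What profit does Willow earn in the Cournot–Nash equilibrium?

Each firm earns π_i = (259 - 2Q)q_i - 97q_i.
Setting ∂π_i/∂q_i = 0 with rivals' quantities fixed: 162 - 4q_i - 2q_j = 0.
With identical firms every q_j equals q_i, so q_j = q_i and 162 = 6q_i, giving q_i = 27.
Price P = 259 - 2·54 = 151.
Willow's profit: (151 - 97)·27 = 1458.

1458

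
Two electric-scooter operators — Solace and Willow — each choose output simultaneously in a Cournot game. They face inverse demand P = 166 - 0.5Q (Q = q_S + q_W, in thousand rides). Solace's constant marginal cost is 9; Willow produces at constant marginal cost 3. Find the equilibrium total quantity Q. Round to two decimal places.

213.33

Solace's profit: π_S = (166 - 0.5Q)q_S - (9q_S). Setting ∂π_S/∂q_S = 0: 157 - q_S - (1/2)(q_W) = 0.
Willow's first-order condition: 163 - q_W - (1/2)(q_S) = 0.
So q_S = (157 - (1/2)q_W) and q_W = (163 - (1/2)q_S).
Solving the pair: q_S = 302/3, q_W = 338/3.
Total output Q = 302/3 + 338/3 = 640/3.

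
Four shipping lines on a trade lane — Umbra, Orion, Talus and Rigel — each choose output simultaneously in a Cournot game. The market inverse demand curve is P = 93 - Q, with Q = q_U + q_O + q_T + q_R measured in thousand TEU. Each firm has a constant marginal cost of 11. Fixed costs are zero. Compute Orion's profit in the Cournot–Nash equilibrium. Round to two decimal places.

268.96

Each firm earns π_i = (93 - Q)q_i - 11q_i.
First-order condition (treating rivals' output as given): 82 - 2q_i - Σ_{j≠i} q_j = 0.
With identical firms every q_j equals q_i, so Σ_{j≠i} q_j = 3q_i and 82 = 5q_i, giving q_i = 82/5.
Price P = 93 - 328/5 = 137/5.
Orion's profit: (137/5 - 11)·(82/5) = 268.9600.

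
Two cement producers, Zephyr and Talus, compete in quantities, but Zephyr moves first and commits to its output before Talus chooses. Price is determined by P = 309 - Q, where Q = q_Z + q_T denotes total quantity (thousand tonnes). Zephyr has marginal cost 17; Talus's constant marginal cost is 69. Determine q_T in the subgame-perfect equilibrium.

Solve by backward induction. Given q_Z, the follower Talus maximises π_T = (309 - q_Z - q_T)q_T - 69q_T.
Setting the follower's marginal profit to zero, 240 - q_Z - 2q_T = 0, i.e. q_T = (240 - q_Z)/2.
Zephyr substitutes q_T(q_Z) into its own profit: π_Z = q_Z(309 - q_Z - (240 - q_Z)/2) - 17q_Z = (189 - (1/2)q_Z)q_Z - 17q_Z.
The leader's first-order condition 172 - q_Z = 0 yields q_Z = 172.
Then q_T = (240 - 172)/2 = 34.

34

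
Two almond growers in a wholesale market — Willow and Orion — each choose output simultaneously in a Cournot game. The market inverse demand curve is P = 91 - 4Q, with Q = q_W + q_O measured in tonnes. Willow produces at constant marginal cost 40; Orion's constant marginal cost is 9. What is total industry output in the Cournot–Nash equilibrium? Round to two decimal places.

Willow's profit: π_W = (91 - 4Q)q_W - (40q_W). Setting ∂π_W/∂q_W = 0: 51 - 8q_W - 4(q_O) = 0.
Orion's profit: π_O = (91 - 4Q)q_O - (9q_O). Setting ∂π_O/∂q_O = 0: 82 - 8q_O - 4(q_W) = 0.
Best responses: q_W = (51 - 4q_O)/8, q_O = (82 - 4q_W)/8.
Solving the pair: q_W = 5/3, q_O = 113/12.
Total output Q = 5/3 + 113/12 = 133/12.

11.08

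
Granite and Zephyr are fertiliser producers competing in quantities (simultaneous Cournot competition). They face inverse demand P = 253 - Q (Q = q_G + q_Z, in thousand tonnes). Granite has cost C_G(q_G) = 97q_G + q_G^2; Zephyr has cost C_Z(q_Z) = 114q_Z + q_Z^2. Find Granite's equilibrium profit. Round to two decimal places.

Granite's profit: π_G = (253 - Q)q_G - (97q_G + q_G²). Setting ∂π_G/∂q_G = 0: 156 - 4q_G - (q_Z) = 0.
Zephyr's first-order condition: 139 - 4q_Z - (q_G) = 0.
So q_G = (156 - q_Z)/4 and q_Z = (139 - q_G)/4.
Substituting one into the other gives q_G = 97/3 and q_Z = 80/3.
Price P = 253 - 59 = 194.
Granite's profit: 194·(97/3) - 97·(97/3) - (97/3)² = 2090.8889.

2090.89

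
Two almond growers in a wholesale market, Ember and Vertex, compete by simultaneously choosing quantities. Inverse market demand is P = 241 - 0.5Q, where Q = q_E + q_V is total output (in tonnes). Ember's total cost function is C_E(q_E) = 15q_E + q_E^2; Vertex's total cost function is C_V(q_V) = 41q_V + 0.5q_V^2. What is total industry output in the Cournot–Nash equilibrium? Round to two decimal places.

145.91

Ember's profit: π_E = (241 - 0.5Q)q_E - (15q_E + q_E²). Setting ∂π_E/∂q_E = 0: 226 - 3q_E - (1/2)(q_V) = 0.
Vertex's profit: π_V = (241 - 0.5Q)q_V - (41q_V + (1/2)q_V²). Setting ∂π_V/∂q_V = 0: 200 - 2q_V - (1/2)(q_E) = 0.
Rearranging gives the reaction functions q_E = (226 - (1/2)q_V)/3 and q_V = (200 - (1/2)q_E)/2.
Solving the pair: q_E = 1408/23, q_V = 1948/23.
Total output Q = 1408/23 + 1948/23 = 145.9130.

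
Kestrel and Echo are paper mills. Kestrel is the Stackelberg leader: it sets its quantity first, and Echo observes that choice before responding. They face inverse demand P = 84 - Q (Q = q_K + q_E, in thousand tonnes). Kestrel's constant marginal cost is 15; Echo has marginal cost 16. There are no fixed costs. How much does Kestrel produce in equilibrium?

The follower Echo best-responds to any q_K: π_E = (84 - Q)q_E - 16q_E.
∂π_E/∂q_E = 68 - q_K - 2q_E = 0 gives the reaction function q_E = (68 - q_K)/2.
Kestrel substitutes q_E(q_K) into its own profit: π_K = q_K(84 - q_K - (68 - q_K)/2) - 15q_K = (50 - (1/2)q_K)q_K - 15q_K.
Maximising: ∂π_K/∂q_K = 35 - q_K = 0, giving q_K = 35.
Then q_E = (68 - 35)/2 = 33/2.

35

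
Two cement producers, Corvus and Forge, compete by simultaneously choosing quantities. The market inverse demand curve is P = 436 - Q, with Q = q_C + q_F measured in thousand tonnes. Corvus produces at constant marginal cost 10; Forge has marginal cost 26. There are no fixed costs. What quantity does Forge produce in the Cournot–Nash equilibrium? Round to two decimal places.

131.33

Corvus's profit: π_C = (436 - Q)q_C - (10q_C). Setting ∂π_C/∂q_C = 0: 426 - 2q_C - (q_F) = 0.
Forge's profit: π_F = (436 - Q)q_F - (26q_F). Setting ∂π_F/∂q_F = 0: 410 - 2q_F - (q_C) = 0.
Best responses: q_C = (426 - q_F)/2, q_F = (410 - q_C)/2.
Substituting one into the other gives q_C = 442/3 and q_F = 394/3.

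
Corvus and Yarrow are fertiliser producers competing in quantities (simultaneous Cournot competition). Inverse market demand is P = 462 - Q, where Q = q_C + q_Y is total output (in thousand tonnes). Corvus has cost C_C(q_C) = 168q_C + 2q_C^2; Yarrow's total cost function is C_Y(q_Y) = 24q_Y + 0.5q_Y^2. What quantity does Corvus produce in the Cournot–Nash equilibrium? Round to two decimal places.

Corvus's profit: π_C = (462 - Q)q_C - (168q_C + 2q_C²). Setting ∂π_C/∂q_C = 0: 294 - 6q_C - (q_Y) = 0.
Yarrow's first-order condition: 438 - 3q_Y - (q_C) = 0.
Best responses: q_C = (294 - q_Y)/6, q_Y = (438 - q_C)/3.
Substituting one into the other gives q_C = 444/17 and q_Y = 137.2941.

26.12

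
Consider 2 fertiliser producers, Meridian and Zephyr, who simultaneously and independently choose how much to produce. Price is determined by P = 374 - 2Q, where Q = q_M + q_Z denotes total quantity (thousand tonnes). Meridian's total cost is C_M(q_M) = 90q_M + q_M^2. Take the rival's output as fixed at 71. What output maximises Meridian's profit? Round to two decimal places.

23.67

With the rival's output fixed at 71, Meridian's profit is π_M = (374 - 2·71 - 2q_M)q_M - (90q_M + q_M²) = (232 - 2q_M)q_M - (90q_M + q_M²).
∂π_M/∂q_M = 142 - 6q_M = 0, so q_M = 71/3.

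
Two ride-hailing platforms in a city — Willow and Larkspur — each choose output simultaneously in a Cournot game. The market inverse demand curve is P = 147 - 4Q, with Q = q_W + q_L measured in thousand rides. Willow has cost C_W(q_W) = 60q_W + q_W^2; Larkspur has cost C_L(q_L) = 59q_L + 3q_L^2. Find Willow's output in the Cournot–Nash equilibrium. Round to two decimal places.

Willow's profit: π_W = (147 - 4Q)q_W - (60q_W + q_W²). Setting ∂π_W/∂q_W = 0: 87 - 10q_W - 4(q_L) = 0.
Larkspur's first-order condition: 88 - 14q_L - 4(q_W) = 0.
Best responses: q_W = (87 - 4q_L)/10, q_L = (88 - 4q_W)/14.
Solving the pair: q_W = 433/62, q_L = 133/31.

6.98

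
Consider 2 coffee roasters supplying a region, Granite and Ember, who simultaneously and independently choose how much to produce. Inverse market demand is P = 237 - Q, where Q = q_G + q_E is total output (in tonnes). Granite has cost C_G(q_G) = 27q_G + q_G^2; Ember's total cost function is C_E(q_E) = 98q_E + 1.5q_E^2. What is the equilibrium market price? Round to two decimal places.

Granite's profit: π_G = (237 - Q)q_G - (27q_G + q_G²). Setting ∂π_G/∂q_G = 0: 210 - 4q_G - (q_E) = 0.
Ember's profit: π_E = (237 - Q)q_E - (98q_E + (3/2)q_E²). Setting ∂π_E/∂q_E = 0: 139 - 5q_E - (q_G) = 0.
Rearranging gives the reaction functions q_G = (210 - q_E)/4 and q_E = (139 - q_G)/5.
Substituting one into the other gives q_G = 911/19 and q_E = 346/19.
Total output Q = 1257/19, so price P = 237 - 1257/19 = 170.8421.

170.84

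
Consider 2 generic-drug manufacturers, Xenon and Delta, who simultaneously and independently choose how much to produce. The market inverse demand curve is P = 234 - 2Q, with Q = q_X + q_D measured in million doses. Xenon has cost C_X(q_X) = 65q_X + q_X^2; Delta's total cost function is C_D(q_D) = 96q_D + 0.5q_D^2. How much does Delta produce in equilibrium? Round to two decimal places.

18.85

Xenon's profit: π_X = (234 - 2Q)q_X - (65q_X + q_X²). Setting ∂π_X/∂q_X = 0: 169 - 6q_X - 2(q_D) = 0.
Delta's first-order condition: 138 - 5q_D - 2(q_X) = 0.
Rearranging gives the reaction functions q_X = (169 - 2q_D)/6 and q_D = (138 - 2q_X)/5.
Substituting one into the other gives q_X = 569/26 and q_D = 245/13.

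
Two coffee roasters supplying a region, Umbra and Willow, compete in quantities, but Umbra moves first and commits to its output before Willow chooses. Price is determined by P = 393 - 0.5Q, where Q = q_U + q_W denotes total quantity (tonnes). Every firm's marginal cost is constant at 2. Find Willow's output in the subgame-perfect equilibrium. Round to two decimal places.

Solve by backward induction. Given q_U, the follower Willow maximises π_W = (393 - (1/2)q_U - (1/2)q_W)q_W - 2q_W.
Follower FOC: 391 - (1/2)q_U - q_W = 0, so q_W(q_U) = (391 - (1/2)q_U).
Umbra substitutes q_W(q_U) into its own profit: π_U = q_U(393 - (1/2)q_U - (391 - (1/2)q_U)/2) - 2q_U = (395/2 - (1/4)q_U)q_U - 2q_U.
Maximising: ∂π_U/∂q_U = 391/2 - (1/2)q_U = 0, giving q_U = 391.
Then q_W = (391 - (1/2)·391) = 391/2.

195.50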